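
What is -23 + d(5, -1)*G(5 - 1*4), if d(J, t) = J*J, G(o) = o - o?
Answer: -23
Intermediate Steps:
G(o) = 0
d(J, t) = J²
-23 + d(5, -1)*G(5 - 1*4) = -23 + 5²*0 = -23 + 25*0 = -23 + 0 = -23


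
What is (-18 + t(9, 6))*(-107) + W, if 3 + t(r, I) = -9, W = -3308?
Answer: -98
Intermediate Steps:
t(r, I) = -12 (t(r, I) = -3 - 9 = -12)
(-18 + t(9, 6))*(-107) + W = (-18 - 12)*(-107) - 3308 = -30*(-107) - 3308 = 3210 - 3308 = -98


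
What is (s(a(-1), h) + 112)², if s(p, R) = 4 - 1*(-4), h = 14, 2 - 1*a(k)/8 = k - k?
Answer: 14400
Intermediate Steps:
a(k) = 16 (a(k) = 16 - 8*(k - k) = 16 - 8*0 = 16 + 0 = 16)
s(p, R) = 8 (s(p, R) = 4 + 4 = 8)
(s(a(-1), h) + 112)² = (8 + 112)² = 120² = 14400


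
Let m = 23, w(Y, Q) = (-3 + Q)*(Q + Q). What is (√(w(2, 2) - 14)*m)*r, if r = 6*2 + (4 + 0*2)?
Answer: 1104*I*√2 ≈ 1561.3*I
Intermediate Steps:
w(Y, Q) = 2*Q*(-3 + Q) (w(Y, Q) = (-3 + Q)*(2*Q) = 2*Q*(-3 + Q))
r = 16 (r = 12 + (4 + 0) = 12 + 4 = 16)
(√(w(2, 2) - 14)*m)*r = (√(2*2*(-3 + 2) - 14)*23)*16 = (√(2*2*(-1) - 14)*23)*16 = (√(-4 - 14)*23)*16 = (√(-18)*23)*16 = ((3*I*√2)*23)*16 = (69*I*√2)*16 = 1104*I*√2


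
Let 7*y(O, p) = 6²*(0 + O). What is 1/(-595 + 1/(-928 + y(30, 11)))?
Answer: -5416/3222527 ≈ -0.0016807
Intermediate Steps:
y(O, p) = 36*O/7 (y(O, p) = (6²*(0 + O))/7 = (36*O)/7 = 36*O/7)
1/(-595 + 1/(-928 + y(30, 11))) = 1/(-595 + 1/(-928 + (36/7)*30)) = 1/(-595 + 1/(-928 + 1080/7)) = 1/(-595 + 1/(-5416/7)) = 1/(-595 - 7/5416) = 1/(-3222527/5416) = -5416/3222527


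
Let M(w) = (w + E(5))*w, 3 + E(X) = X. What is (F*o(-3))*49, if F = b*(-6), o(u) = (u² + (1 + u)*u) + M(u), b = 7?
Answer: -37044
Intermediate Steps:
E(X) = -3 + X
M(w) = w*(2 + w) (M(w) = (w + (-3 + 5))*w = (w + 2)*w = (2 + w)*w = w*(2 + w))
o(u) = u² + u*(1 + u) + u*(2 + u) (o(u) = (u² + (1 + u)*u) + u*(2 + u) = (u² + u*(1 + u)) + u*(2 + u) = u² + u*(1 + u) + u*(2 + u))
F = -42 (F = 7*(-6) = -42)
(F*o(-3))*49 = -126*(-3)*(1 - 3)*49 = -126*(-3)*(-2)*49 = -42*18*49 = -756*49 = -37044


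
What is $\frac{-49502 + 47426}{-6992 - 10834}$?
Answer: $\frac{346}{2971} \approx 0.11646$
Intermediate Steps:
$\frac{-49502 + 47426}{-6992 - 10834} = - \frac{2076}{-17826} = \left(-2076\right) \left(- \frac{1}{17826}\right) = \frac{346}{2971}$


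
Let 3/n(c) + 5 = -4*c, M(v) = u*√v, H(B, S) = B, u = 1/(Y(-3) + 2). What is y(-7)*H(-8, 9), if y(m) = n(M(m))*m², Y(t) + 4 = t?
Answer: 147000/737 + 23520*I*√7/737 ≈ 199.46 + 84.434*I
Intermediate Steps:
Y(t) = -4 + t
u = -⅕ (u = 1/((-4 - 3) + 2) = 1/(-7 + 2) = 1/(-5) = -⅕ ≈ -0.20000)
M(v) = -√v/5
n(c) = 3/(-5 - 4*c)
y(m) = -3*m²/(5 - 4*√m/5) (y(m) = (-3/(5 + 4*(-√m/5)))*m² = (-3/(5 - 4*√m/5))*m² = -3*m²/(5 - 4*√m/5))
y(-7)*H(-8, 9) = (15*(-7)²/(-25 + 4*√(-7)))*(-8) = (15*49/(-25 + 4*(I*√7)))*(-8) = (15*49/(-25 + 4*I*√7))*(-8) = (735/(-25 + 4*I*√7))*(-8) = -5880/(-25 + 4*I*√7)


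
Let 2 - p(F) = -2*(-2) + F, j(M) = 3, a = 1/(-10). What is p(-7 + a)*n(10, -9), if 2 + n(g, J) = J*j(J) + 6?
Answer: -1173/10 ≈ -117.30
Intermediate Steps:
a = -⅒ ≈ -0.10000
n(g, J) = 4 + 3*J (n(g, J) = -2 + (J*3 + 6) = -2 + (3*J + 6) = -2 + (6 + 3*J) = 4 + 3*J)
p(F) = -2 - F (p(F) = 2 - (-2*(-2) + F) = 2 - (4 + F) = 2 + (-4 - F) = -2 - F)
p(-7 + a)*n(10, -9) = (-2 - (-7 - ⅒))*(4 + 3*(-9)) = (-2 - 1*(-71/10))*(4 - 27) = (-2 + 71/10)*(-23) = (51/10)*(-23) = -1173/10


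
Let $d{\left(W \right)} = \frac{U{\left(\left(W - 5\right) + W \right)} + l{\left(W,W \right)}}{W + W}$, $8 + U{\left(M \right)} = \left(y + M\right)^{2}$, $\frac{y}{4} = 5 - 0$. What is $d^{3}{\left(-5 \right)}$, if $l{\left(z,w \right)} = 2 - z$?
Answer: $- \frac{1728}{125} \approx -13.824$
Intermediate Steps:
$y = 20$ ($y = 4 \left(5 - 0\right) = 4 \left(5 + 0\right) = 4 \cdot 5 = 20$)
$U{\left(M \right)} = -8 + \left(20 + M\right)^{2}$
$d{\left(W \right)} = \frac{-6 + \left(15 + 2 W\right)^{2} - W}{2 W}$ ($d{\left(W \right)} = \frac{\left(-8 + \left(20 + \left(\left(W - 5\right) + W\right)\right)^{2}\right) - \left(-2 + W\right)}{W + W} = \frac{\left(-8 + \left(20 + \left(\left(-5 + W\right) + W\right)\right)^{2}\right) - \left(-2 + W\right)}{2 W} = \left(\left(-8 + \left(20 + \left(-5 + 2 W\right)\right)^{2}\right) - \left(-2 + W\right)\right) \frac{1}{2 W} = \left(\left(-8 + \left(15 + 2 W\right)^{2}\right) - \left(-2 + W\right)\right) \frac{1}{2 W} = \left(-6 + \left(15 + 2 W\right)^{2} - W\right) \frac{1}{2 W} = \frac{-6 + \left(15 + 2 W\right)^{2} - W}{2 W}$)
$d^{3}{\left(-5 \right)} = \left(\frac{-6 + \left(15 + 2 \left(-5\right)\right)^{2} - -5}{2 \left(-5\right)}\right)^{3} = \left(\frac{1}{2} \left(- \frac{1}{5}\right) \left(-6 + \left(15 - 10\right)^{2} + 5\right)\right)^{3} = \left(\frac{1}{2} \left(- \frac{1}{5}\right) \left(-6 + 5^{2} + 5\right)\right)^{3} = \left(\frac{1}{2} \left(- \frac{1}{5}\right) \left(-6 + 25 + 5\right)\right)^{3} = \left(\frac{1}{2} \left(- \frac{1}{5}\right) 24\right)^{3} = \left(- \frac{12}{5}\right)^{3} = - \frac{1728}{125}$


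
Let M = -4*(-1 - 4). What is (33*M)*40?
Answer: 26400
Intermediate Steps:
M = 20 (M = -4*(-5) = 20)
(33*M)*40 = (33*20)*40 = 660*40 = 26400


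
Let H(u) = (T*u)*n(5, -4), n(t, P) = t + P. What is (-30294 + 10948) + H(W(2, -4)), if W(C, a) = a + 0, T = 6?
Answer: -19370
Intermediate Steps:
n(t, P) = P + t
W(C, a) = a
H(u) = 6*u (H(u) = (6*u)*(-4 + 5) = (6*u)*1 = 6*u)
(-30294 + 10948) + H(W(2, -4)) = (-30294 + 10948) + 6*(-4) = -19346 - 24 = -19370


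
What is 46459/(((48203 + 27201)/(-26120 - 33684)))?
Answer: -99229787/2693 ≈ -36847.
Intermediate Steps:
46459/(((48203 + 27201)/(-26120 - 33684))) = 46459/((75404/(-59804))) = 46459/((75404*(-1/59804))) = 46459/(-18851/14951) = 46459*(-14951/18851) = -99229787/2693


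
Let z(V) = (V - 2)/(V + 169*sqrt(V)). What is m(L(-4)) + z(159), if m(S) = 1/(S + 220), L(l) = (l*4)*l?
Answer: -8093/4033084 + 26533*sqrt(159)/4515918 ≈ 0.072080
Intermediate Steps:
L(l) = 4*l**2 (L(l) = (4*l)*l = 4*l**2)
m(S) = 1/(220 + S)
z(V) = (-2 + V)/(V + 169*sqrt(V))
m(L(-4)) + z(159) = 1/(220 + 4*(-4)**2) + (-2 + 159)/(159 + 169*sqrt(159)) = 1/(220 + 4*16) + 157/(159 + 169*sqrt(159)) = 1/(220 + 64) + 157/(159 + 169*sqrt(159)) = 1/284 + 157/(159 + 169*sqrt(159))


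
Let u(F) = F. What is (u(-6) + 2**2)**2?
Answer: 4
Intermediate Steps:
(u(-6) + 2**2)**2 = (-6 + 2**2)**2 = (-6 + 4)**2 = (-2)**2 = 4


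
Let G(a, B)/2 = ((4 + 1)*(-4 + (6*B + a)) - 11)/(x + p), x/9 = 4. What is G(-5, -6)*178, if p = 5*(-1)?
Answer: -84016/31 ≈ -2710.2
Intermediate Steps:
x = 36 (x = 9*4 = 36)
p = -5
G(a, B) = -2 + 10*a/31 + 60*B/31 (G(a, B) = 2*(((4 + 1)*(-4 + (6*B + a)) - 11)/(36 - 5)) = 2*((5*(-4 + (a + 6*B)) - 11)/31) = 2*((5*(-4 + a + 6*B) - 11)*(1/31)) = 2*(((-20 + 5*a + 30*B) - 11)*(1/31)) = 2*((-31 + 5*a + 30*B)*(1/31)) = 2*(-1 + 5*a/31 + 30*B/31) = -2 + 10*a/31 + 60*B/31)
G(-5, -6)*178 = (-2 + (10/31)*(-5) + (60/31)*(-6))*178 = (-2 - 50/31 - 360/31)*178 = -472/31*178 = -84016/31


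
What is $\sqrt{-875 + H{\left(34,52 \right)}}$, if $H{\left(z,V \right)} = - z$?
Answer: $3 i \sqrt{101} \approx 30.15 i$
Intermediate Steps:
$\sqrt{-875 + H{\left(34,52 \right)}} = \sqrt{-875 - 34} = \sqrt{-909} = 3 i \sqrt{101}$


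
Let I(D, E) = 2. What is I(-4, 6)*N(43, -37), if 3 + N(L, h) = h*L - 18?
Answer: -3224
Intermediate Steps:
N(L, h) = -21 + L*h (N(L, h) = -3 + (h*L - 18) = -3 + (L*h - 18) = -3 + (-18 + L*h) = -21 + L*h)
I(-4, 6)*N(43, -37) = 2*(-21 + 43*(-37)) = 2*(-21 - 1591) = 2*(-1612) = -3224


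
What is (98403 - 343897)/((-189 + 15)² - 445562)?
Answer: 122747/207643 ≈ 0.59114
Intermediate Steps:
(98403 - 343897)/((-189 + 15)² - 445562) = -245494/((-174)² - 445562) = -245494/(30276 - 445562) = -245494/(-415286) = -245494*(-1/415286) = 122747/207643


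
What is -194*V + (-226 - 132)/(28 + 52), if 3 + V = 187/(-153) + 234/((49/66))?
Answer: -1064238779/17640 ≈ -60331.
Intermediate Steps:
V = 137134/441 (V = -3 + (187/(-153) + 234/((49/66))) = -3 + (187*(-1/153) + 234/((49*(1/66)))) = -3 + (-11/9 + 234/(49/66)) = -3 + (-11/9 + 234*(66/49)) = -3 + (-11/9 + 15444/49) = -3 + 138457/441 = 137134/441 ≈ 310.96)
-194*V + (-226 - 132)/(28 + 52) = -194*137134/441 + (-226 - 132)/(28 + 52) = -26603996/441 - 358/80 = -26603996/441 - 358*1/80 = -26603996/441 - 179/40 = -1064238779/17640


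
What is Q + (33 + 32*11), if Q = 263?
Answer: 648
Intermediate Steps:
Q + (33 + 32*11) = 263 + (33 + 32*11) = 263 + (33 + 352) = 263 + 385 = 648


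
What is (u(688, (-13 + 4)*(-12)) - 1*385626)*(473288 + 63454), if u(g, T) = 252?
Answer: -206846411508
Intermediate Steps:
(u(688, (-13 + 4)*(-12)) - 1*385626)*(473288 + 63454) = (252 - 1*385626)*(473288 + 63454) = (252 - 385626)*536742 = -385374*536742 = -206846411508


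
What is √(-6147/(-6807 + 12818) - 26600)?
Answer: I*√961151368217/6011 ≈ 163.1*I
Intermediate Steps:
√(-6147/(-6807 + 12818) - 26600) = √(-6147/6011 - 26600) = √(-159898747/6011) = I*√961151368217/6011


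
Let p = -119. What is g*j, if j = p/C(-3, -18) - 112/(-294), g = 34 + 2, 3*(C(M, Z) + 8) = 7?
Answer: 5388/7 ≈ 769.71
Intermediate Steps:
C(M, Z) = -17/3 (C(M, Z) = -8 + (⅓)*7 = -8 + 7/3 = -17/3)
g = 36
j = 449/21 (j = -119/(-17/3) - 112/(-294) = -119*(-3/17) - 112*(-1/294) = 21 + 8/21 = 449/21 ≈ 21.381)
g*j = 36*(449/21) = 5388/7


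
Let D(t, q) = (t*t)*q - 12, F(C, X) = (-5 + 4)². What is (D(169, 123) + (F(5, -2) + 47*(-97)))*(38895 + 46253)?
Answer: 298736053084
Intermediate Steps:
F(C, X) = 1 (F(C, X) = (-1)² = 1)
D(t, q) = -12 + q*t² (D(t, q) = t²*q - 12 = q*t² - 12 = -12 + q*t²)
(D(169, 123) + (F(5, -2) + 47*(-97)))*(38895 + 46253) = ((-12 + 123*169²) + (1 + 47*(-97)))*(38895 + 46253) = ((-12 + 123*28561) + (1 - 4559))*85148 = ((-12 + 3513003) - 4558)*85148 = (3512991 - 4558)*85148 = 3508433*85148 = 298736053084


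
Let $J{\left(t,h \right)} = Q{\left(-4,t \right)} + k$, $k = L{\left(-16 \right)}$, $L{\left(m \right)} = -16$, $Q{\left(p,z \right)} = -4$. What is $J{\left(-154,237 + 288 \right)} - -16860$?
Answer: $16840$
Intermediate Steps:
$k = -16$
$J{\left(t,h \right)} = -20$ ($J{\left(t,h \right)} = -4 - 16 = -20$)
$J{\left(-154,237 + 288 \right)} - -16860 = -20 - -16860 = -20 + 16860 = 16840$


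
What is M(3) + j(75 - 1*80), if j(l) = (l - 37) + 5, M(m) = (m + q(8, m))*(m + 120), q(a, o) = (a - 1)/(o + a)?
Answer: 4513/11 ≈ 410.27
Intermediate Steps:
q(a, o) = (-1 + a)/(a + o)
M(m) = (120 + m)*(m + 7/(8 + m)) (M(m) = (m + (-1 + 8)/(8 + m))*(m + 120) = (m + 7/(8 + m))*(120 + m) = (120 + m)*(m + 7/(8 + m)))
j(l) = -32 + l (j(l) = (-37 + l) + 5 = -32 + l)
M(3) + j(75 - 1*80) = (840 + 7*3 + 3*(8 + 3)*(120 + 3))/(8 + 3) + (-32 + (75 - 1*80)) = (840 + 21 + 3*11*123)/11 + (-32 + (75 - 80)) = (840 + 21 + 4059)/11 + (-32 - 5) = (1/11)*4920 - 37 = 4920/11 - 37 = 4513/11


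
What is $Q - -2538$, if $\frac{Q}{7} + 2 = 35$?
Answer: $2769$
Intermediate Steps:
$Q = 231$ ($Q = -14 + 7 \cdot 35 = -14 + 245 = 231$)
$Q - -2538 = 231 - -2538 = 231 + 2538 = 2769$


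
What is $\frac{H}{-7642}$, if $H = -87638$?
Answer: $\frac{43819}{3821} \approx 11.468$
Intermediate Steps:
$\frac{H}{-7642} = - \frac{87638}{-7642} = \left(-87638\right) \left(- \frac{1}{7642}\right) = \frac{43819}{3821}$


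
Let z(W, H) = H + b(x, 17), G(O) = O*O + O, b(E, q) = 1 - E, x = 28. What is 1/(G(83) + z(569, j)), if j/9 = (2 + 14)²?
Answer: 1/9249 ≈ 0.00010812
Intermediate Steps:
j = 2304 (j = 9*(2 + 14)² = 9*16² = 9*256 = 2304)
G(O) = O + O² (G(O) = O² + O = O + O²)
z(W, H) = -27 + H (z(W, H) = H + (1 - 1*28) = H + (1 - 28) = H - 27 = -27 + H)
1/(G(83) + z(569, j)) = 1/(83*(1 + 83) + (-27 + 2304)) = 1/(83*84 + 2277) = 1/(6972 + 2277) = 1/9249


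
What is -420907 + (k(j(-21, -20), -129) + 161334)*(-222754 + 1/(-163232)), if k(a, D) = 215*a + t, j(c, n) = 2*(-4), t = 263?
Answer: -5813289302677157/163232 ≈ -3.5614e+10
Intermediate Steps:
j(c, n) = -8
k(a, D) = 263 + 215*a (k(a, D) = 215*a + 263 = 263 + 215*a)
-420907 + (k(j(-21, -20), -129) + 161334)*(-222754 + 1/(-163232)) = -420907 + ((263 + 215*(-8)) + 161334)*(-222754 + 1/(-163232)) = -420907 + ((263 - 1720) + 161334)*(-222754 - 1/163232) = -420907 + (-1457 + 161334)*(-36360580929/163232) = -420907 + 159877*(-36360580929/163232) = -420907 - 5813220597185733/163232 = -5813289302677157/163232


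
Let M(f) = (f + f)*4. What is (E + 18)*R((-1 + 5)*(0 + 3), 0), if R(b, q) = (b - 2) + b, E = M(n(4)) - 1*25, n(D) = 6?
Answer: 902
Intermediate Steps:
M(f) = 8*f (M(f) = (2*f)*4 = 8*f)
E = 23 (E = 8*6 - 1*25 = 48 - 25 = 23)
R(b, q) = -2 + 2*b (R(b, q) = (-2 + b) + b = -2 + 2*b)
(E + 18)*R((-1 + 5)*(0 + 3), 0) = (23 + 18)*(-2 + 2*((-1 + 5)*(0 + 3))) = 41*(-2 + 2*(4*3)) = 41*(-2 + 2*12) = 41*(-2 + 24) = 41*22 = 902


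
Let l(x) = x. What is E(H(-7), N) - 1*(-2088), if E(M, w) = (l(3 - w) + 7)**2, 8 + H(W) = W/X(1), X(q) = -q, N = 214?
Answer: 43704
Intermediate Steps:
H(W) = -8 - W (H(W) = -8 + W/((-1*1)) = -8 + W/(-1) = -8 + W*(-1) = -8 - W)
E(M, w) = (10 - w)**2 (E(M, w) = ((3 - w) + 7)**2 = (10 - w)**2)
E(H(-7), N) - 1*(-2088) = (-10 + 214)**2 - 1*(-2088) = 204**2 + 2088 = 41616 + 2088 = 43704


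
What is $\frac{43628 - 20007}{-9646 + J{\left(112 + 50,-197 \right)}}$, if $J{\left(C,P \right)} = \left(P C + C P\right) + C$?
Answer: $- \frac{299}{928} \approx -0.3222$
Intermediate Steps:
$J{\left(C,P \right)} = C + 2 C P$ ($J{\left(C,P \right)} = \left(C P + C P\right) + C = 2 C P + C = C + 2 C P$)
$\frac{43628 - 20007}{-9646 + J{\left(112 + 50,-197 \right)}} = \frac{43628 - 20007}{-9646 + \left(112 + 50\right) \left(1 + 2 \left(-197\right)\right)} = \frac{23621}{-9646 + 162 \left(1 - 394\right)} = \frac{23621}{-9646 + 162 \left(-393\right)} = \frac{23621}{-9646 - 63666} = \frac{23621}{-73312} = 23621 \left(- \frac{1}{73312}\right) = - \frac{299}{928}$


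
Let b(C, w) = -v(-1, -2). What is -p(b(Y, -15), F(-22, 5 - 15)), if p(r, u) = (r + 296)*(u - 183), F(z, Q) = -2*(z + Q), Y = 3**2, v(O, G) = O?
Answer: 35343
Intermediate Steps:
Y = 9
F(z, Q) = -2*Q - 2*z (F(z, Q) = -2*(Q + z) = -2*Q - 2*z)
b(C, w) = 1 (b(C, w) = -1*(-1) = 1)
p(r, u) = (-183 + u)*(296 + r) (p(r, u) = (296 + r)*(-183 + u) = (-183 + u)*(296 + r))
-p(b(Y, -15), F(-22, 5 - 15)) = -(-54168 - 183*1 + 296*(-2*(5 - 15) - 2*(-22)) + 1*(-2*(5 - 15) - 2*(-22))) = -(-54168 - 183 + 296*(-2*(-10) + 44) + 1*(-2*(-10) + 44)) = -(-54168 - 183 + 296*(20 + 44) + 1*(20 + 44)) = -(-54168 - 183 + 296*64 + 1*64) = -(-54168 - 183 + 18944 + 64) = -1*(-35343) = 35343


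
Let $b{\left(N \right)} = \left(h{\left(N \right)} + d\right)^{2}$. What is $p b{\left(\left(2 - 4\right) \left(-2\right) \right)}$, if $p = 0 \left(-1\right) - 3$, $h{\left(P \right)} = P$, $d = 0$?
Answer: $-48$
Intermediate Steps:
$b{\left(N \right)} = N^{2}$ ($b{\left(N \right)} = \left(N + 0\right)^{2} = N^{2}$)
$p = -3$ ($p = 0 - 3 = -3$)
$p b{\left(\left(2 - 4\right) \left(-2\right) \right)} = - 3 \left(\left(2 - 4\right) \left(-2\right)\right)^{2} = - 3 \left(\left(-2\right) \left(-2\right)\right)^{2} = - 3 \cdot 4^{2} = \left(-3\right) 16 = -48$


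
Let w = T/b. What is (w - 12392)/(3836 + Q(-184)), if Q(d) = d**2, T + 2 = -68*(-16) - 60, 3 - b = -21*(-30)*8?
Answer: -10403255/31642434 ≈ -0.32878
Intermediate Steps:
b = -5037 (b = 3 - (-21*(-30))*8 = 3 - 630*8 = 3 - 1*5040 = 3 - 5040 = -5037)
T = 1026 (T = -2 + (-68*(-16) - 60) = -2 + (1088 - 60) = -2 + 1028 = 1026)
w = -342/1679 (w = 1026/(-5037) = 1026*(-1/5037) = -342/1679 ≈ -0.20369)
(w - 12392)/(3836 + Q(-184)) = (-342/1679 - 12392)/(3836 + (-184)**2) = -20806510/(1679*(3836 + 33856)) = -20806510/1679/37692 = -20806510/1679*1/37692 = -10403255/31642434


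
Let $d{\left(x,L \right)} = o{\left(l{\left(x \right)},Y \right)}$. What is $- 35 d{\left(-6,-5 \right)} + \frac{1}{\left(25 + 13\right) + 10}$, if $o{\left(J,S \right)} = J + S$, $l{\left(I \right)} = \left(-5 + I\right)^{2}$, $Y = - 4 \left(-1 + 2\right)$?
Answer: $- \frac{196559}{48} \approx -4095.0$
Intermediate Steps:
$Y = -4$ ($Y = \left(-4\right) 1 = -4$)
$d{\left(x,L \right)} = -4 + \left(-5 + x\right)^{2}$ ($d{\left(x,L \right)} = \left(-5 + x\right)^{2} - 4 = -4 + \left(-5 + x\right)^{2}$)
$- 35 d{\left(-6,-5 \right)} + \frac{1}{\left(25 + 13\right) + 10} = - 35 \left(-4 + \left(-5 - 6\right)^{2}\right) + \frac{1}{\left(25 + 13\right) + 10} = - 35 \left(-4 + \left(-11\right)^{2}\right) + \frac{1}{38 + 10} = - 35 \left(-4 + 121\right) + \frac{1}{48} = \left(-35\right) 117 + \frac{1}{48} = -4095 + \frac{1}{48} = - \frac{196559}{48}$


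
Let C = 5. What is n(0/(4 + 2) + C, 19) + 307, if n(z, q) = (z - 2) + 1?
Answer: 311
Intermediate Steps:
n(z, q) = -1 + z (n(z, q) = (-2 + z) + 1 = -1 + z)
n(0/(4 + 2) + C, 19) + 307 = (-1 + (0/(4 + 2) + 5)) + 307 = (-1 + (0/6 + 5)) + 307 = (-1 + ((⅙)*0 + 5)) + 307 = (-1 + (0 + 5)) + 307 = (-1 + 5) + 307 = 4 + 307 = 311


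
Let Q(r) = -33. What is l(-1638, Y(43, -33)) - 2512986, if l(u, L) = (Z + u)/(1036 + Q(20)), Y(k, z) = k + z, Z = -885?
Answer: -2520527481/1003 ≈ -2.5130e+6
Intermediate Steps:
l(u, L) = -15/17 + u/1003 (l(u, L) = (-885 + u)/(1036 - 33) = (-885 + u)/1003 = (-885 + u)*(1/1003) = -15/17 + u/1003)
l(-1638, Y(43, -33)) - 2512986 = (-15/17 + (1/1003)*(-1638)) - 2512986 = (-15/17 - 1638/1003) - 2512986 = -2523/1003 - 2512986 = -2520527481/1003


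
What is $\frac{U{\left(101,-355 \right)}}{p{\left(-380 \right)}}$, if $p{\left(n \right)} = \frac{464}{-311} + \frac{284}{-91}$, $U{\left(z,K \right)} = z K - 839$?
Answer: $\frac{519238447}{65274} \approx 7954.8$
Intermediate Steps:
$U{\left(z,K \right)} = -839 + K z$ ($U{\left(z,K \right)} = K z - 839 = -839 + K z$)
$p{\left(n \right)} = - \frac{130548}{28301}$ ($p{\left(n \right)} = 464 \left(- \frac{1}{311}\right) + 284 \left(- \frac{1}{91}\right) = - \frac{464}{311} - \frac{284}{91} = - \frac{130548}{28301}$)
$\frac{U{\left(101,-355 \right)}}{p{\left(-380 \right)}} = \frac{-839 - 35855}{- \frac{130548}{28301}} = \left(-839 - 35855\right) \left(- \frac{28301}{130548}\right) = \left(-36694\right) \left(- \frac{28301}{130548}\right) = \frac{519238447}{65274}$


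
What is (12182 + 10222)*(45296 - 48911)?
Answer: -80990460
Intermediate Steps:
(12182 + 10222)*(45296 - 48911) = 22404*(-3615) = -80990460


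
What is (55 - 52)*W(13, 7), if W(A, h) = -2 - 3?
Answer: -15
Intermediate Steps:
W(A, h) = -5
(55 - 52)*W(13, 7) = (55 - 52)*(-5) = 3*(-5) = -15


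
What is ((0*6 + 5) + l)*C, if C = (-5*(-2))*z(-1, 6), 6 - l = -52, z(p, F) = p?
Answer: -630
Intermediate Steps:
l = 58 (l = 6 - 1*(-52) = 6 + 52 = 58)
C = -10 (C = -5*(-2)*(-1) = 10*(-1) = -10)
((0*6 + 5) + l)*C = ((0*6 + 5) + 58)*(-10) = ((0 + 5) + 58)*(-10) = (5 + 58)*(-10) = 63*(-10) = -630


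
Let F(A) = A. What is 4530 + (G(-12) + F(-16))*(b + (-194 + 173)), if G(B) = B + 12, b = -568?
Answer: 13954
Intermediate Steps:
G(B) = 12 + B
4530 + (G(-12) + F(-16))*(b + (-194 + 173)) = 4530 + ((12 - 12) - 16)*(-568 + (-194 + 173)) = 4530 + (0 - 16)*(-568 - 21) = 4530 - 16*(-589) = 4530 + 9424 = 13954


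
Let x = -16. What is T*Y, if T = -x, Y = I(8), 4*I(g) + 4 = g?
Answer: 16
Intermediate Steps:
I(g) = -1 + g/4
Y = 1 (Y = -1 + (1/4)*8 = -1 + 2 = 1)
T = 16 (T = -1*(-16) = 16)
T*Y = 16*1 = 16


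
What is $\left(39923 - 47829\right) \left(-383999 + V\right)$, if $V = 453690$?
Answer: $-550977046$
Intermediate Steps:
$\left(39923 - 47829\right) \left(-383999 + V\right) = \left(39923 - 47829\right) \left(-383999 + 453690\right) = \left(-7906\right) 69691 = -550977046$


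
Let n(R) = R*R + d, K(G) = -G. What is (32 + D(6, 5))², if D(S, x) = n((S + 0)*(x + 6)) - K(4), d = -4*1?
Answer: 19254544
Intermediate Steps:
d = -4
n(R) = -4 + R² (n(R) = R*R - 4 = R² - 4 = -4 + R²)
D(S, x) = S²*(6 + x)² (D(S, x) = (-4 + ((S + 0)*(x + 6))²) - (-1)*4 = (-4 + (S*(6 + x))²) - 1*(-4) = (-4 + S²*(6 + x)²) + 4 = S²*(6 + x)²)
(32 + D(6, 5))² = (32 + 6²*(6 + 5)²)² = (32 + 36*11²)² = (32 + 36*121)² = (32 + 4356)² = 4388² = 19254544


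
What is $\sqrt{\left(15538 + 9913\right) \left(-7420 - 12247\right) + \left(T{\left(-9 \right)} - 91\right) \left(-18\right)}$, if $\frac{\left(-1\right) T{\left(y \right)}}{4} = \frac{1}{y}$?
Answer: $i \sqrt{500543187} \approx 22373.0 i$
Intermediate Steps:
$T{\left(y \right)} = - \frac{4}{y}$
$\sqrt{\left(15538 + 9913\right) \left(-7420 - 12247\right) + \left(T{\left(-9 \right)} - 91\right) \left(-18\right)} = \sqrt{\left(15538 + 9913\right) \left(-7420 - 12247\right) + \left(- \frac{4}{-9} - 91\right) \left(-18\right)} = \sqrt{25451 \left(-19667\right) + \left(\left(-4\right) \left(- \frac{1}{9}\right) - 91\right) \left(-18\right)} = \sqrt{-500544817 + \left(\frac{4}{9} - 91\right) \left(-18\right)} = \sqrt{-500544817 - -1630} = \sqrt{-500544817 + 1630} = \sqrt{-500543187} = i \sqrt{500543187}$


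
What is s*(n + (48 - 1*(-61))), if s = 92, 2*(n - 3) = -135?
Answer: 4094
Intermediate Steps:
n = -129/2 (n = 3 + (½)*(-135) = 3 - 135/2 = -129/2 ≈ -64.500)
s*(n + (48 - 1*(-61))) = 92*(-129/2 + (48 - 1*(-61))) = 92*(-129/2 + (48 + 61)) = 92*(-129/2 + 109) = 92*(89/2) = 4094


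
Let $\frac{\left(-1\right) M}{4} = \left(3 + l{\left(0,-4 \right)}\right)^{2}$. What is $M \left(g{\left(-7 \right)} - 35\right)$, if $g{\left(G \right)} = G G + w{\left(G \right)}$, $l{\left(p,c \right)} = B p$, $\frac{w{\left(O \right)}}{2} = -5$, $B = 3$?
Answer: $-144$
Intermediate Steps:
$w{\left(O \right)} = -10$ ($w{\left(O \right)} = 2 \left(-5\right) = -10$)
$l{\left(p,c \right)} = 3 p$
$g{\left(G \right)} = -10 + G^{2}$ ($g{\left(G \right)} = G G - 10 = G^{2} - 10 = -10 + G^{2}$)
$M = -36$ ($M = - 4 \left(3 + 3 \cdot 0\right)^{2} = - 4 \left(3 + 0\right)^{2} = - 4 \cdot 3^{2} = \left(-4\right) 9 = -36$)
$M \left(g{\left(-7 \right)} - 35\right) = - 36 \left(\left(-10 + \left(-7\right)^{2}\right) - 35\right) = - 36 \left(\left(-10 + 49\right) - 35\right) = - 36 \left(39 - 35\right) = \left(-36\right) 4 = -144$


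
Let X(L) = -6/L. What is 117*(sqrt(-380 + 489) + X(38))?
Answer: -351/19 + 117*sqrt(109) ≈ 1203.0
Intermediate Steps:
117*(sqrt(-380 + 489) + X(38)) = 117*(sqrt(-380 + 489) - 6/38) = 117*(sqrt(109) - 6*1/38) = 117*(sqrt(109) - 3/19) = 117*(-3/19 + sqrt(109)) = -351/19 + 117*sqrt(109)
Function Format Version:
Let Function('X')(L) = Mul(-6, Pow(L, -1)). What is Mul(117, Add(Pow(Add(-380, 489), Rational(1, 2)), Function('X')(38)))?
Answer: Add(Rational(-351, 19), Mul(117, Pow(109, Rational(1, 2)))) ≈ 1203.0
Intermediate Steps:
Mul(117, Add(Pow(Add(-380, 489), Rational(1, 2)), Function('X')(38))) = Mul(117, Add(Pow(Add(-380, 489), Rational(1, 2)), Mul(-6, Pow(38, -1)))) = Mul(117, Add(Pow(109, Rational(1, 2)), Mul(-6, Rational(1, 38)))) = Mul(117, Add(Pow(109, Rational(1, 2)), Rational(-3, 19))) = Mul(117, Add(Rational(-3, 19), Pow(109, Rational(1, 2)))) = Add(Rational(-351, 19), Mul(117, Pow(109, Rational(1, 2))))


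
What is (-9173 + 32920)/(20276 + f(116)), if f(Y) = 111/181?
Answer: 4298207/3670067 ≈ 1.1712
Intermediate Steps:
f(Y) = 111/181 (f(Y) = 111*(1/181) = 111/181)
(-9173 + 32920)/(20276 + f(116)) = (-9173 + 32920)/(20276 + 111/181) = 23747/(3670067/181) = 23747*(181/3670067) = 4298207/3670067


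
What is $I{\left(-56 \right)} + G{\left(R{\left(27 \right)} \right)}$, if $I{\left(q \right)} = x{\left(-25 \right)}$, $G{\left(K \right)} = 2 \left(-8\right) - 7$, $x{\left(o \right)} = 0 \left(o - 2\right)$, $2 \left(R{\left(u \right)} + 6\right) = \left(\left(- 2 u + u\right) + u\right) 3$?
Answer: $-23$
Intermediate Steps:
$R{\left(u \right)} = -6$ ($R{\left(u \right)} = -6 + \frac{\left(\left(- 2 u + u\right) + u\right) 3}{2} = -6 + \frac{\left(- u + u\right) 3}{2} = -6 + \frac{0 \cdot 3}{2} = -6 + \frac{1}{2} \cdot 0 = -6 + 0 = -6$)
$x{\left(o \right)} = 0$ ($x{\left(o \right)} = 0 \left(-2 + o\right) = 0$)
$G{\left(K \right)} = -23$ ($G{\left(K \right)} = -16 - 7 = -23$)
$I{\left(q \right)} = 0$
$I{\left(-56 \right)} + G{\left(R{\left(27 \right)} \right)} = 0 - 23 = -23$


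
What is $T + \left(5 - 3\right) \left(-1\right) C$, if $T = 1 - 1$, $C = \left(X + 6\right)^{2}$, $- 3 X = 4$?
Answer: $- \frac{392}{9} \approx -43.556$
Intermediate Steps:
$X = - \frac{4}{3}$ ($X = \left(- \frac{1}{3}\right) 4 = - \frac{4}{3} \approx -1.3333$)
$C = \frac{196}{9}$ ($C = \left(- \frac{4}{3} + 6\right)^{2} = \left(\frac{14}{3}\right)^{2} = \frac{196}{9} \approx 21.778$)
$T = 0$
$T + \left(5 - 3\right) \left(-1\right) C = 0 + \left(5 - 3\right) \left(-1\right) \frac{196}{9} = 0 + 2 \left(-1\right) \frac{196}{9} = 0 - \frac{392}{9} = - \frac{392}{9}$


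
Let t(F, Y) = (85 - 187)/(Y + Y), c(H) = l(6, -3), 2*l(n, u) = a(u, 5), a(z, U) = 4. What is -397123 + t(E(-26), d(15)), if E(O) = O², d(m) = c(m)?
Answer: -794297/2 ≈ -3.9715e+5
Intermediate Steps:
l(n, u) = 2 (l(n, u) = (½)*4 = 2)
c(H) = 2
d(m) = 2
t(F, Y) = -51/Y (t(F, Y) = -102*1/(2*Y) = -51/Y)
-397123 + t(E(-26), d(15)) = -397123 - 51/2 = -794297/2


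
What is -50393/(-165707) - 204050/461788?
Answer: -5270815333/38260752058 ≈ -0.13776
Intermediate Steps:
-50393/(-165707) - 204050/461788 = -50393*(-1/165707) - 204050*1/461788 = 50393/165707 - 102025/230894 = -5270815333/38260752058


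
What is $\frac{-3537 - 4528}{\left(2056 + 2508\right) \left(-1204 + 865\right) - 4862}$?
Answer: $\frac{8065}{1552058} \approx 0.0051963$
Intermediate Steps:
$\frac{-3537 - 4528}{\left(2056 + 2508\right) \left(-1204 + 865\right) - 4862} = - \frac{8065}{4564 \left(-339\right) - 4862} = - \frac{8065}{-1547196 - 4862} = - \frac{8065}{-1552058} = \left(-8065\right) \left(- \frac{1}{1552058}\right) = \frac{8065}{1552058}$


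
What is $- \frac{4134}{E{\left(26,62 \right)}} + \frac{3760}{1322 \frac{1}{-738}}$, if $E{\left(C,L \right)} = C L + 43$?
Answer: $- \frac{2298945774}{1093955} \approx -2101.5$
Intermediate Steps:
$E{\left(C,L \right)} = 43 + C L$
$- \frac{4134}{E{\left(26,62 \right)}} + \frac{3760}{1322 \frac{1}{-738}} = - \frac{4134}{43 + 26 \cdot 62} + \frac{3760}{1322 \frac{1}{-738}} = - \frac{4134}{43 + 1612} + \frac{3760}{1322 \left(- \frac{1}{738}\right)} = - \frac{4134}{1655} + \frac{3760}{- \frac{661}{369}} = \left(-4134\right) \frac{1}{1655} + 3760 \left(- \frac{369}{661}\right) = - \frac{4134}{1655} - \frac{1387440}{661} = - \frac{2298945774}{1093955}$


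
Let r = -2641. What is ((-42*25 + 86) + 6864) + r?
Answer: 3259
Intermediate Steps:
((-42*25 + 86) + 6864) + r = ((-42*25 + 86) + 6864) - 2641 = ((-1050 + 86) + 6864) - 2641 = (-964 + 6864) - 2641 = 5900 - 2641 = 3259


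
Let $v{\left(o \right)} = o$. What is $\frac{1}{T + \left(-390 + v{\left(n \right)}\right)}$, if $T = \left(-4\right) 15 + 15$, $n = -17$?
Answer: $- \frac{1}{452} \approx -0.0022124$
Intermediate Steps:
$T = -45$ ($T = -60 + 15 = -45$)
$\frac{1}{T + \left(-390 + v{\left(n \right)}\right)} = \frac{1}{-45 - 407} = \frac{1}{-452} = - \frac{1}{452}$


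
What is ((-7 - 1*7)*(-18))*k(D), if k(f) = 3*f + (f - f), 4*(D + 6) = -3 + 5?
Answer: -4158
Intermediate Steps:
D = -11/2 (D = -6 + (-3 + 5)/4 = -6 + (¼)*2 = -6 + ½ = -11/2 ≈ -5.5000)
k(f) = 3*f (k(f) = 3*f + 0 = 3*f)
((-7 - 1*7)*(-18))*k(D) = ((-7 - 1*7)*(-18))*(3*(-11/2)) = ((-7 - 7)*(-18))*(-33/2) = -14*(-18)*(-33/2) = 252*(-33/2) = -4158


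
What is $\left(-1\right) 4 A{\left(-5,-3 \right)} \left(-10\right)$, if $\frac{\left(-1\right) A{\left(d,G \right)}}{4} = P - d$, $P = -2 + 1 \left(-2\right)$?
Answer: $-160$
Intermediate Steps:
$P = -4$ ($P = -2 - 2 = -4$)
$A{\left(d,G \right)} = 16 + 4 d$ ($A{\left(d,G \right)} = - 4 \left(-4 - d\right) = 16 + 4 d$)
$\left(-1\right) 4 A{\left(-5,-3 \right)} \left(-10\right) = \left(-1\right) 4 \left(16 + 4 \left(-5\right)\right) \left(-10\right) = - 4 \left(16 - 20\right) \left(-10\right) = \left(-4\right) \left(-4\right) \left(-10\right) = 16 \left(-10\right) = -160$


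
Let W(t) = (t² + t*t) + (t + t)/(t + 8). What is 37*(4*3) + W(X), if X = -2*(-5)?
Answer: 5806/9 ≈ 645.11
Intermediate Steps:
X = 10
W(t) = 2*t² + 2*t/(8 + t) (W(t) = (t² + t²) + (2*t)/(8 + t) = 2*t² + 2*t/(8 + t))
37*(4*3) + W(X) = 37*(4*3) + 2*10*(1 + 10² + 8*10)/(8 + 10) = 37*12 + 2*10*(1 + 100 + 80)/18 = 444 + 2*10*(1/18)*181 = 444 + 1810/9 = 5806/9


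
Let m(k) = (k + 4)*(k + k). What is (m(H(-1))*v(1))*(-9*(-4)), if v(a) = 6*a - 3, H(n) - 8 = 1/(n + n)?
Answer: 18630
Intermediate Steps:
H(n) = 8 + 1/(2*n) (H(n) = 8 + 1/(n + n) = 8 + 1/(2*n))
m(k) = 2*k*(4 + k) (m(k) = (4 + k)*(2*k) = 2*k*(4 + k))
v(a) = -3 + 6*a
(m(H(-1))*v(1))*(-9*(-4)) = ((2*(8 + (½)/(-1))*(4 + (8 + (½)/(-1))))*(-3 + 6*1))*(-9*(-4)) = ((2*(8 + (½)*(-1))*(4 + (8 + (½)*(-1))))*(-3 + 6))*36 = ((2*(8 - ½)*(4 + (8 - ½)))*3)*36 = ((2*(15/2)*(4 + 15/2))*3)*36 = ((2*(15/2)*(23/2))*3)*36 = ((345/2)*3)*36 = (1035/2)*36 = 18630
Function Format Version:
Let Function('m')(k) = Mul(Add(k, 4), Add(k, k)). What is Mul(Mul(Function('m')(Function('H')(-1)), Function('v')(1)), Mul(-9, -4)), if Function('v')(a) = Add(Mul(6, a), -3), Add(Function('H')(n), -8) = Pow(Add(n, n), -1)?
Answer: 18630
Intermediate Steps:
Function('H')(n) = Add(8, Mul(Rational(1, 2), Pow(n, -1))) (Function('H')(n) = Add(8, Pow(Add(n, n), -1)) = Add(8, Pow(Mul(2, n), -1)) = Add(8, Mul(Rational(1, 2), Pow(n, -1))))
Function('m')(k) = Mul(2, k, Add(4, k)) (Function('m')(k) = Mul(Add(4, k), Mul(2, k)) = Mul(2, k, Add(4, k)))
Function('v')(a) = Add(-3, Mul(6, a))
Mul(Mul(Function('m')(Function('H')(-1)), Function('v')(1)), Mul(-9, -4)) = Mul(Mul(Mul(2, Add(8, Mul(Rational(1, 2), Pow(-1, -1))), Add(4, Add(8, Mul(Rational(1, 2), Pow(-1, -1))))), Add(-3, Mul(6, 1))), Mul(-9, -4)) = Mul(Mul(Mul(2, Add(8, Mul(Rational(1, 2), -1)), Add(4, Add(8, Mul(Rational(1, 2), -1)))), Add(-3, 6)), 36) = Mul(Mul(Mul(2, Add(8, Rational(-1, 2)), Add(4, Add(8, Rational(-1, 2)))), 3), 36) = Mul(Mul(Mul(2, Rational(15, 2), Add(4, Rational(15, 2))), 3), 36) = Mul(Mul(Mul(2, Rational(15, 2), Rational(23, 2)), 3), 36) = Mul(Mul(Rational(345, 2), 3), 36) = Mul(Rational(1035, 2), 36) = 18630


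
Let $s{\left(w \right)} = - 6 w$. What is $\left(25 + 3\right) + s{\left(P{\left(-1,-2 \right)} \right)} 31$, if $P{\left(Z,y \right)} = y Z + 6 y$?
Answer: $1888$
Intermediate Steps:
$P{\left(Z,y \right)} = 6 y + Z y$ ($P{\left(Z,y \right)} = Z y + 6 y = 6 y + Z y$)
$\left(25 + 3\right) + s{\left(P{\left(-1,-2 \right)} \right)} 31 = \left(25 + 3\right) + - 6 \left(- 2 \left(6 - 1\right)\right) 31 = 28 + - 6 \left(\left(-2\right) 5\right) 31 = 28 + \left(-6\right) \left(-10\right) 31 = 28 + 60 \cdot 31 = 28 + 1860 = 1888$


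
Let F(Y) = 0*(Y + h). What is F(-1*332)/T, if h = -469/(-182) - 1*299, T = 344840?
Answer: 0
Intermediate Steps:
h = -7707/26 (h = -469*(-1/182) - 299 = 67/26 - 299 = -7707/26 ≈ -296.42)
F(Y) = 0 (F(Y) = 0*(Y - 7707/26) = 0*(-7707/26 + Y) = 0)
F(-1*332)/T = 0/344840 = 0*(1/344840) = 0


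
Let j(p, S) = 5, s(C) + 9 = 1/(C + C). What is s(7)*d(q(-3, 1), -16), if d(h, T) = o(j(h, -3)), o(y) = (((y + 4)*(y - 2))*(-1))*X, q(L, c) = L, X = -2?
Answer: -3375/7 ≈ -482.14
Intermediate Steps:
s(C) = -9 + 1/(2*C) (s(C) = -9 + 1/(C + C) = -9 + 1/(2*C))
o(y) = 2*(-2 + y)*(4 + y) (o(y) = (((y + 4)*(y - 2))*(-1))*(-2) = (((4 + y)*(-2 + y))*(-1))*(-2) = (((-2 + y)*(4 + y))*(-1))*(-2) = -(-2 + y)*(4 + y)*(-2) = 2*(-2 + y)*(4 + y))
d(h, T) = 54 (d(h, T) = -16 + 2*5² + 4*5 = -16 + 2*25 + 20 = -16 + 50 + 20 = 54)
s(7)*d(q(-3, 1), -16) = (-9 + (½)/7)*54 = (-9 + (½)*(⅐))*54 = (-9 + 1/14)*54 = -125/14*54 = -3375/7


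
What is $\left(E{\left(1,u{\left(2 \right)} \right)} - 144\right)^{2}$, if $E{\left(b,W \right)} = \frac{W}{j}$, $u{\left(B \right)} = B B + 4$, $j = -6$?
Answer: $\frac{190096}{9} \approx 21122.0$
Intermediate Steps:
$u{\left(B \right)} = 4 + B^{2}$ ($u{\left(B \right)} = B^{2} + 4 = 4 + B^{2}$)
$E{\left(b,W \right)} = - \frac{W}{6}$ ($E{\left(b,W \right)} = \frac{W}{-6} = W \left(- \frac{1}{6}\right) = - \frac{W}{6}$)
$\left(E{\left(1,u{\left(2 \right)} \right)} - 144\right)^{2} = \left(- \frac{4 + 2^{2}}{6} - 144\right)^{2} = \left(- \frac{4 + 4}{6} - 144\right)^{2} = \left(\left(- \frac{1}{6}\right) 8 - 144\right)^{2} = \left(- \frac{4}{3} - 144\right)^{2} = \left(- \frac{436}{3}\right)^{2} = \frac{190096}{9}$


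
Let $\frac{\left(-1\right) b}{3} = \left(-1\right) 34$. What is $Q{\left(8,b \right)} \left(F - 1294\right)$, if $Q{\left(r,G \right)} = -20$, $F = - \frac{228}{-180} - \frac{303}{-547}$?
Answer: $\frac{42409328}{1641} \approx 25844.0$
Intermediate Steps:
$b = 102$ ($b = - 3 \left(\left(-1\right) 34\right) = \left(-3\right) \left(-34\right) = 102$)
$F = \frac{14938}{8205}$ ($F = \left(-228\right) \left(- \frac{1}{180}\right) - - \frac{303}{547} = \frac{19}{15} + \frac{303}{547} = \frac{14938}{8205} \approx 1.8206$)
$Q{\left(8,b \right)} \left(F - 1294\right) = - 20 \left(\frac{14938}{8205} - 1294\right) = \left(-20\right) \left(- \frac{10602332}{8205}\right) = \frac{42409328}{1641}$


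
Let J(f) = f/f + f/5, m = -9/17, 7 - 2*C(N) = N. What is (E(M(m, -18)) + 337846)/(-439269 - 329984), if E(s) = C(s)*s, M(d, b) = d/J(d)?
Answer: -3902771027/8886410656 ≈ -0.43918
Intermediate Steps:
C(N) = 7/2 - N/2
m = -9/17 (m = -9*1/17 = -9/17 ≈ -0.52941)
J(f) = 1 + f/5 (J(f) = 1 + f*(⅕) = 1 + f/5)
M(d, b) = d/(1 + d/5)
E(s) = s*(7/2 - s/2) (E(s) = (7/2 - s/2)*s = s*(7/2 - s/2))
(E(M(m, -18)) + 337846)/(-439269 - 329984) = ((5*(-9/17)/(5 - 9/17))*(7 - 5*(-9)/(17*(5 - 9/17)))/2 + 337846)/(-439269 - 329984) = ((5*(-9/17)/(76/17))*(7 - 5*(-9)/(17*76/17))/2 + 337846)/(-769253) = ((5*(-9/17)*(17/76))*(7 - 5*(-9)*17/(17*76))/2 + 337846)*(-1/769253) = ((½)*(-45/76)*(7 - 1*(-45/76)) + 337846)*(-1/769253) = ((½)*(-45/76)*(7 + 45/76) + 337846)*(-1/769253) = ((½)*(-45/76)*(577/76) + 337846)*(-1/769253) = (-25965/11552 + 337846)*(-1/769253) = (3902771027/11552)*(-1/769253) = -3902771027/8886410656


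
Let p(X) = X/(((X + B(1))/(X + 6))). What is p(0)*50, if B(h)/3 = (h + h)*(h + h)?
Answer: 0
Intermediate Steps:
B(h) = 12*h² (B(h) = 3*((h + h)*(h + h)) = 3*((2*h)*(2*h)) = 3*(4*h²) = 12*h²)
p(X) = X*(6 + X)/(12 + X) (p(X) = X/(((X + 12*1²)/(X + 6))) = X/(((X + 12*1)/(6 + X))) = X/(((X + 12)/(6 + X))) = X/(((12 + X)/(6 + X))) = X*((6 + X)/(12 + X)) = X*(6 + X)/(12 + X))
p(0)*50 = (0*(6 + 0)/(12 + 0))*50 = (0*6/12)*50 = (0*(1/12)*6)*50 = 0*50 = 0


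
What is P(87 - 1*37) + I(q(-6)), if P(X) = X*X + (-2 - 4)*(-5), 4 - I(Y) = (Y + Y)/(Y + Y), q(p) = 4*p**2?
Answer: 2533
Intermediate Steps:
I(Y) = 3 (I(Y) = 4 - (Y + Y)/(Y + Y) = 4 - 2*Y/(2*Y) = 4 - 2*Y*1/(2*Y) = 4 - 1*1 = 4 - 1 = 3)
P(X) = 30 + X**2 (P(X) = X**2 - 6*(-5) = X**2 + 30 = 30 + X**2)
P(87 - 1*37) + I(q(-6)) = (30 + (87 - 1*37)**2) + 3 = (30 + (87 - 37)**2) + 3 = (30 + 50**2) + 3 = (30 + 2500) + 3 = 2530 + 3 = 2533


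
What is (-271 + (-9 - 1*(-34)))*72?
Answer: -17712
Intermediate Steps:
(-271 + (-9 - 1*(-34)))*72 = (-271 + (-9 + 34))*72 = (-271 + 25)*72 = -246*72 = -17712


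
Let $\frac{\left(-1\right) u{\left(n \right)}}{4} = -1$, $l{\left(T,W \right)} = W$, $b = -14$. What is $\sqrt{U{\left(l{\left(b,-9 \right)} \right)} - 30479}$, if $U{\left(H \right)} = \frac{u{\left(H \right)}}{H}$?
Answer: $\frac{i \sqrt{274315}}{3} \approx 174.58 i$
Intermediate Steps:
$u{\left(n \right)} = 4$ ($u{\left(n \right)} = \left(-4\right) \left(-1\right) = 4$)
$U{\left(H \right)} = \frac{4}{H}$
$\sqrt{U{\left(l{\left(b,-9 \right)} \right)} - 30479} = \sqrt{\frac{4}{-9} - 30479} = \sqrt{4 \left(- \frac{1}{9}\right) - 30479} = \sqrt{- \frac{4}{9} - 30479} = \sqrt{- \frac{274315}{9}} = \frac{i \sqrt{274315}}{3}$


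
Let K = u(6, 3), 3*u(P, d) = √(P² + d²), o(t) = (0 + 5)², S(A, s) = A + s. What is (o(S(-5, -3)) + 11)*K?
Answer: 36*√5 ≈ 80.498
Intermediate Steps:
o(t) = 25 (o(t) = 5² = 25)
u(P, d) = √(P² + d²)/3
K = √5 (K = √(6² + 3²)/3 = √(36 + 9)/3 = √45/3 = (3*√5)/3 = √5 ≈ 2.2361)
(o(S(-5, -3)) + 11)*K = (25 + 11)*√5 = 36*√5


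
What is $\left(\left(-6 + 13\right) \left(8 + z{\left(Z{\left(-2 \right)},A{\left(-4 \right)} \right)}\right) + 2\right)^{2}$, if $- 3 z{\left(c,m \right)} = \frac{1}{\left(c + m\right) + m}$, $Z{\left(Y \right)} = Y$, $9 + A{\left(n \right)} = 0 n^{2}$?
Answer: $\frac{12159169}{3600} \approx 3377.5$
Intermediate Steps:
$A{\left(n \right)} = -9$ ($A{\left(n \right)} = -9 + 0 n^{2} = -9 + 0 = -9$)
$z{\left(c,m \right)} = - \frac{1}{3 \left(c + 2 m\right)}$ ($z{\left(c,m \right)} = - \frac{1}{3 \left(\left(c + m\right) + m\right)} = - \frac{1}{3 \left(c + 2 m\right)}$)
$\left(\left(-6 + 13\right) \left(8 + z{\left(Z{\left(-2 \right)},A{\left(-4 \right)} \right)}\right) + 2\right)^{2} = \left(\left(-6 + 13\right) \left(8 - \frac{1}{3 \left(-2\right) + 6 \left(-9\right)}\right) + 2\right)^{2} = \left(7 \left(8 - \frac{1}{-6 - 54}\right) + 2\right)^{2} = \left(7 \left(8 - \frac{1}{-60}\right) + 2\right)^{2} = \left(7 \left(8 - - \frac{1}{60}\right) + 2\right)^{2} = \left(7 \left(8 + \frac{1}{60}\right) + 2\right)^{2} = \left(7 \cdot \frac{481}{60} + 2\right)^{2} = \left(\frac{3367}{60} + 2\right)^{2} = \left(\frac{3487}{60}\right)^{2} = \frac{12159169}{3600}$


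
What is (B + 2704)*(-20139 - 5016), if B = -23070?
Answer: 512306730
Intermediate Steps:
(B + 2704)*(-20139 - 5016) = (-23070 + 2704)*(-20139 - 5016) = -20366*(-25155) = 512306730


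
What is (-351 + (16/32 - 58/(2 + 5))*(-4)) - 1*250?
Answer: -3989/7 ≈ -569.86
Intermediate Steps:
(-351 + (16/32 - 58/(2 + 5))*(-4)) - 1*250 = (-351 + (16*(1/32) - 58/7)*(-4)) - 250 = (-351 + (½ - 58*⅐)*(-4)) - 250 = (-351 + (½ - 58/7)*(-4)) - 250 = (-351 - 109/14*(-4)) - 250 = (-351 + 218/7) - 250 = -2239/7 - 250 = -3989/7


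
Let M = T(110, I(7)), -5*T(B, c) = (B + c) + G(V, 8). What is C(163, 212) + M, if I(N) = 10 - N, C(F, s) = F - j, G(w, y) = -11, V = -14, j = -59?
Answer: 1008/5 ≈ 201.60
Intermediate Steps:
C(F, s) = 59 + F (C(F, s) = F - 1*(-59) = F + 59 = 59 + F)
T(B, c) = 11/5 - B/5 - c/5 (T(B, c) = -((B + c) - 11)/5 = -(-11 + B + c)/5 = 11/5 - B/5 - c/5)
M = -102/5 (M = 11/5 - 1/5*110 - (10 - 1*7)/5 = 11/5 - 22 - (10 - 7)/5 = 11/5 - 22 - 1/5*3 = 11/5 - 22 - 3/5 = -102/5 ≈ -20.400)
C(163, 212) + M = (59 + 163) - 102/5 = 222 - 102/5 = 1008/5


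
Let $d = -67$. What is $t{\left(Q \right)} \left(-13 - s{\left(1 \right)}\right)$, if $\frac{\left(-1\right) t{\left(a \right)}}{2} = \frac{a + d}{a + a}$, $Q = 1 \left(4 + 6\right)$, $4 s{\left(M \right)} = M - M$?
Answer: $- \frac{741}{10} \approx -74.1$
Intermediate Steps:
$s{\left(M \right)} = 0$ ($s{\left(M \right)} = \frac{M - M}{4} = \frac{1}{4} \cdot 0 = 0$)
$Q = 10$ ($Q = 1 \cdot 10 = 10$)
$t{\left(a \right)} = - \frac{-67 + a}{a}$ ($t{\left(a \right)} = - 2 \frac{a - 67}{a + a} = - 2 \frac{-67 + a}{2 a} = - \frac{-67 + a}{a}$)
$t{\left(Q \right)} \left(-13 - s{\left(1 \right)}\right) = \frac{67 - 10}{10} \left(-13 - 0\right) = \frac{67 - 10}{10} \left(-13 + 0\right) = \frac{1}{10} \cdot 57 \left(-13\right) = \frac{57}{10} \left(-13\right) = - \frac{741}{10}$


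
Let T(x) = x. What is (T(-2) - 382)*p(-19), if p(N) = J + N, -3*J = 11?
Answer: 8704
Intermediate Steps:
J = -11/3 (J = -⅓*11 = -11/3 ≈ -3.6667)
p(N) = -11/3 + N
(T(-2) - 382)*p(-19) = (-2 - 382)*(-11/3 - 19) = -384*(-68/3) = 8704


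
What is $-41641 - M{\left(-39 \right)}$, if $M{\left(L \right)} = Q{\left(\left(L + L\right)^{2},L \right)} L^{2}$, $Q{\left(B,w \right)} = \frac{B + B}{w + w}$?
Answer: $195635$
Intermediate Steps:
$Q{\left(B,w \right)} = \frac{B}{w}$ ($Q{\left(B,w \right)} = \frac{2 B}{2 w} = 2 B \frac{1}{2 w} = \frac{B}{w}$)
$M{\left(L \right)} = 4 L^{3}$ ($M{\left(L \right)} = \frac{\left(L + L\right)^{2}}{L} L^{2} = \frac{\left(2 L\right)^{2}}{L} L^{2} = \frac{4 L^{2}}{L} L^{2} = 4 L L^{2} = 4 L^{3}$)
$-41641 - M{\left(-39 \right)} = -41641 - 4 \left(-39\right)^{3} = -41641 - 4 \left(-59319\right) = -41641 - -237276 = -41641 + 237276 = 195635$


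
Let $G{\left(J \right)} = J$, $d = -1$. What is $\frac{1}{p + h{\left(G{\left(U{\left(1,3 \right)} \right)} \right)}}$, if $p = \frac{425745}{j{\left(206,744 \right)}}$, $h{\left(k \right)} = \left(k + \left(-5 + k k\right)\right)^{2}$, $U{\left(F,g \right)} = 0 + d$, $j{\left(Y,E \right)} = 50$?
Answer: $\frac{10}{85399} \approx 0.0001171$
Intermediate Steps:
$U{\left(F,g \right)} = -1$ ($U{\left(F,g \right)} = 0 - 1 = -1$)
$h{\left(k \right)} = \left(-5 + k + k^{2}\right)^{2}$ ($h{\left(k \right)} = \left(k + \left(-5 + k^{2}\right)\right)^{2} = \left(-5 + k + k^{2}\right)^{2}$)
$p = \frac{85149}{10}$ ($p = \frac{425745}{50} = 425745 \cdot \frac{1}{50} = \frac{85149}{10} \approx 8514.9$)
$\frac{1}{p + h{\left(G{\left(U{\left(1,3 \right)} \right)} \right)}} = \frac{1}{\frac{85149}{10} + \left(-5 - 1 + \left(-1\right)^{2}\right)^{2}} = \frac{1}{\frac{85149}{10} + \left(-5 - 1 + 1\right)^{2}} = \frac{1}{\frac{85149}{10} + \left(-5\right)^{2}} = \frac{1}{\frac{85149}{10} + 25} = \frac{1}{\frac{85399}{10}} = \frac{10}{85399}$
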